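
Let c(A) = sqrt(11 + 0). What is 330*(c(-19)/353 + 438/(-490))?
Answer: -14454/49 + 330*sqrt(11)/353 ≈ -291.88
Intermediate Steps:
c(A) = sqrt(11)
330*(c(-19)/353 + 438/(-490)) = 330*(sqrt(11)/353 + 438/(-490)) = 330*(sqrt(11)*(1/353) + 438*(-1/490)) = 330*(sqrt(11)/353 - 219/245) = 330*(-219/245 + sqrt(11)/353) = -14454/49 + 330*sqrt(11)/353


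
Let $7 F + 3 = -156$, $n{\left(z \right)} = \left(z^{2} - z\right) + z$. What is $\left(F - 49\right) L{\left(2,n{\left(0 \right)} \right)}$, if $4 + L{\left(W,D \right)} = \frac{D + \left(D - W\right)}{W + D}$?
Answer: $\frac{2510}{7} \approx 358.57$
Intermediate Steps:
$n{\left(z \right)} = z^{2}$
$F = - \frac{159}{7}$ ($F = - \frac{3}{7} + \frac{1}{7} \left(-156\right) = - \frac{3}{7} - \frac{156}{7} = - \frac{159}{7} \approx -22.714$)
$L{\left(W,D \right)} = -4 + \frac{- W + 2 D}{D + W}$ ($L{\left(W,D \right)} = -4 + \frac{D + \left(D - W\right)}{W + D} = -4 + \frac{- W + 2 D}{D + W}$)
$\left(F - 49\right) L{\left(2,n{\left(0 \right)} \right)} = \left(- \frac{159}{7} - 49\right) \frac{\left(-5\right) 2 - 2 \cdot 0^{2}}{0^{2} + 2} = - \frac{502 \frac{-10 - 0}{0 + 2}}{7} = - \frac{502 \frac{-10 + 0}{2}}{7} = - \frac{502 \cdot \frac{1}{2} \left(-10\right)}{7} = \left(- \frac{502}{7}\right) \left(-5\right) = \frac{2510}{7}$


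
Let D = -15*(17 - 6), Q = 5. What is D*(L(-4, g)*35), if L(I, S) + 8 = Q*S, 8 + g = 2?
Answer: 219450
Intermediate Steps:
g = -6 (g = -8 + 2 = -6)
L(I, S) = -8 + 5*S
D = -165 (D = -15*11 = -165)
D*(L(-4, g)*35) = -165*(-8 + 5*(-6))*35 = -165*(-8 - 30)*35 = -(-6270)*35 = -165*(-1330) = 219450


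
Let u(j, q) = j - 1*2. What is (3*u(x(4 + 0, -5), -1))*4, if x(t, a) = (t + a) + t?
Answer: 12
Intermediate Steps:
x(t, a) = a + 2*t (x(t, a) = (a + t) + t = a + 2*t)
u(j, q) = -2 + j (u(j, q) = j - 2 = -2 + j)
(3*u(x(4 + 0, -5), -1))*4 = (3*(-2 + (-5 + 2*(4 + 0))))*4 = (3*(-2 + (-5 + 2*4)))*4 = (3*(-2 + (-5 + 8)))*4 = (3*(-2 + 3))*4 = (3*1)*4 = 3*4 = 12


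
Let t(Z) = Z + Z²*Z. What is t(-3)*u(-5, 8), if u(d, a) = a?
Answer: -240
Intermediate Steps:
t(Z) = Z + Z³
t(-3)*u(-5, 8) = (-3 + (-3)³)*8 = (-3 - 27)*8 = -30*8 = -240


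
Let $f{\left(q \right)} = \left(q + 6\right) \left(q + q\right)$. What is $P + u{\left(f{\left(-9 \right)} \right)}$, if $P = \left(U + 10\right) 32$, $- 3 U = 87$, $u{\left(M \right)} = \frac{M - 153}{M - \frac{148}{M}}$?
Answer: $- \frac{844145}{1384} \approx -609.93$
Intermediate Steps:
$f{\left(q \right)} = 2 q \left(6 + q\right)$ ($f{\left(q \right)} = \left(6 + q\right) 2 q = 2 q \left(6 + q\right)$)
$u{\left(M \right)} = \frac{-153 + M}{M - \frac{148}{M}}$
$U = -29$ ($U = \left(- \frac{1}{3}\right) 87 = -29$)
$P = -608$ ($P = \left(-29 + 10\right) 32 = \left(-19\right) 32 = -608$)
$P + u{\left(f{\left(-9 \right)} \right)} = -608 + \frac{2 \left(-9\right) \left(6 - 9\right) \left(-153 + 2 \left(-9\right) \left(6 - 9\right)\right)}{-148 + \left(2 \left(-9\right) \left(6 - 9\right)\right)^{2}} = -608 + \frac{2 \left(-9\right) \left(-3\right) \left(-153 + 2 \left(-9\right) \left(-3\right)\right)}{-148 + \left(2 \left(-9\right) \left(-3\right)\right)^{2}} = -608 + \frac{54 \left(-153 + 54\right)}{-148 + 54^{2}} = -608 + 54 \frac{1}{-148 + 2916} \left(-99\right) = -608 + 54 \cdot \frac{1}{2768} \left(-99\right) = -608 - \frac{2673}{1384} = - \frac{844145}{1384}$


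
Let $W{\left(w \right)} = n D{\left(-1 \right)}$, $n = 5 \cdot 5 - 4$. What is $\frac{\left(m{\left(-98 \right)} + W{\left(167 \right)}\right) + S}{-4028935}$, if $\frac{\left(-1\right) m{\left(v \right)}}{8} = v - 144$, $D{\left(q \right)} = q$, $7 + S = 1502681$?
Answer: $- \frac{1504589}{4028935} \approx -0.37345$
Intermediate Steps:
$S = 1502674$ ($S = -7 + 1502681 = 1502674$)
$n = 21$ ($n = 25 - 4 = 21$)
$m{\left(v \right)} = 1152 - 8 v$ ($m{\left(v \right)} = - 8 \left(v - 144\right) = - 8 \left(-144 + v\right) = 1152 - 8 v$)
$W{\left(w \right)} = -21$ ($W{\left(w \right)} = 21 \left(-1\right) = -21$)
$\frac{\left(m{\left(-98 \right)} + W{\left(167 \right)}\right) + S}{-4028935} = \frac{\left(\left(1152 - -784\right) - 21\right) + 1502674}{-4028935} = \left(\left(\left(1152 + 784\right) - 21\right) + 1502674\right) \left(- \frac{1}{4028935}\right) = \left(\left(1936 - 21\right) + 1502674\right) \left(- \frac{1}{4028935}\right) = \left(1915 + 1502674\right) \left(- \frac{1}{4028935}\right) = 1504589 \left(- \frac{1}{4028935}\right) = - \frac{1504589}{4028935}$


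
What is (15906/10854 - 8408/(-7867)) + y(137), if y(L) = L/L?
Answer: 50296892/14231403 ≈ 3.5342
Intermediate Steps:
y(L) = 1
(15906/10854 - 8408/(-7867)) + y(137) = (15906/10854 - 8408/(-7867)) + 1 = (15906*(1/10854) - 8408*(-1/7867)) + 1 = (2651/1809 + 8408/7867) + 1 = 36065489/14231403 + 1 = 50296892/14231403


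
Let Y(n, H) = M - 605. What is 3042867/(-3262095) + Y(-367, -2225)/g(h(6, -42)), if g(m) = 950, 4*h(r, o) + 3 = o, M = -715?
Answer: -47977927/20659935 ≈ -2.3223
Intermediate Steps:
h(r, o) = -¾ + o/4
Y(n, H) = -1320 (Y(n, H) = -715 - 605 = -1320)
3042867/(-3262095) + Y(-367, -2225)/g(h(6, -42)) = 3042867/(-3262095) - 1320/950 = 3042867*(-1/3262095) - 1320*1/950 = -1014289/1087365 - 132/95 = -47977927/20659935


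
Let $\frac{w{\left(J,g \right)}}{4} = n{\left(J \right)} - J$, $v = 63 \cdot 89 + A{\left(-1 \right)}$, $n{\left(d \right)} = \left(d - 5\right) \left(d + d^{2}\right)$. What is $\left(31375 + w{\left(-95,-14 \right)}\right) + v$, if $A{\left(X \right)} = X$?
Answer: $-3534639$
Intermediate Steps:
$n{\left(d \right)} = \left(-5 + d\right) \left(d + d^{2}\right)$
$v = 5606$ ($v = 63 \cdot 89 - 1 = 5607 - 1 = 5606$)
$w{\left(J,g \right)} = - 4 J + 4 J \left(-5 + J^{2} - 4 J\right)$ ($w{\left(J,g \right)} = 4 \left(J \left(-5 + J^{2} - 4 J\right) - J\right) = 4 \left(- J + J \left(-5 + J^{2} - 4 J\right)\right) = - 4 J + 4 J \left(-5 + J^{2} - 4 J\right)$)
$\left(31375 + w{\left(-95,-14 \right)}\right) + v = \left(31375 + 4 \left(-95\right) \left(-6 + \left(-95\right)^{2} - -380\right)\right) + 5606 = \left(31375 + 4 \left(-95\right) \left(-6 + 9025 + 380\right)\right) + 5606 = \left(31375 + 4 \left(-95\right) 9399\right) + 5606 = \left(31375 - 3571620\right) + 5606 = -3540245 + 5606 = -3534639$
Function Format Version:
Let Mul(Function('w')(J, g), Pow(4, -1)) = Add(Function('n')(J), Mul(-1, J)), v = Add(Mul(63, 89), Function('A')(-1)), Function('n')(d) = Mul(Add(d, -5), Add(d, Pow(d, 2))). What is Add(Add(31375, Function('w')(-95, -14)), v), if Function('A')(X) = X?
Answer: -3534639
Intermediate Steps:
Function('n')(d) = Mul(Add(-5, d), Add(d, Pow(d, 2)))
v = 5606 (v = Add(Mul(63, 89), -1) = Add(5607, -1) = 5606)
Function('w')(J, g) = Add(Mul(-4, J), Mul(4, J, Add(-5, Pow(J, 2), Mul(-4, J)))) (Function('w')(J, g) = Mul(4, Add(Mul(J, Add(-5, Pow(J, 2), Mul(-4, J))), Mul(-1, J))) = Mul(4, Add(Mul(-1, J), Mul(J, Add(-5, Pow(J, 2), Mul(-4, J))))) = Add(Mul(-4, J), Mul(4, J, Add(-5, Pow(J, 2), Mul(-4, J)))))
Add(Add(31375, Function('w')(-95, -14)), v) = Add(Add(31375, Mul(4, -95, Add(-6, Pow(-95, 2), Mul(-4, -95)))), 5606) = Add(Add(31375, Mul(4, -95, Add(-6, 9025, 380))), 5606) = Add(Add(31375, Mul(4, -95, 9399)), 5606) = Add(Add(31375, -3571620), 5606) = Add(-3540245, 5606) = -3534639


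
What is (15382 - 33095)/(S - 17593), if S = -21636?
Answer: 17713/39229 ≈ 0.45153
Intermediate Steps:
(15382 - 33095)/(S - 17593) = (15382 - 33095)/(-21636 - 17593) = -17713/(-39229) = -17713*(-1/39229) = 17713/39229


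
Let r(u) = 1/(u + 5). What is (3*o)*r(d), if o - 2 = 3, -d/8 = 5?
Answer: -3/7 ≈ -0.42857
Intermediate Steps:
d = -40 (d = -8*5 = -40)
o = 5 (o = 2 + 3 = 5)
r(u) = 1/(5 + u)
(3*o)*r(d) = (3*5)/(5 - 40) = 15/(-35) = 15*(-1/35) = -3/7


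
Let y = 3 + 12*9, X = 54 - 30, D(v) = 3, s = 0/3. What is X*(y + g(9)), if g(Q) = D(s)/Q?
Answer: 2672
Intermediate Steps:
s = 0 (s = 0*(⅓) = 0)
g(Q) = 3/Q
X = 24
y = 111 (y = 3 + 108 = 111)
X*(y + g(9)) = 24*(111 + 3/9) = 24*(111 + 3*(⅑)) = 24*(111 + ⅓) = 24*(334/3) = 2672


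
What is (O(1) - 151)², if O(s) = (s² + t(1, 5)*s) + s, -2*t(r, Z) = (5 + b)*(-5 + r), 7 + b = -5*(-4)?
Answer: 12769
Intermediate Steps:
b = 13 (b = -7 - 5*(-4) = -7 + 20 = 13)
t(r, Z) = 45 - 9*r (t(r, Z) = -(5 + 13)*(-5 + r)/2 = -9*(-5 + r) = -(-90 + 18*r)/2 = 45 - 9*r)
O(s) = s² + 37*s (O(s) = (s² + (45 - 9*1)*s) + s = (s² + (45 - 9)*s) + s = (s² + 36*s) + s = s² + 37*s)
(O(1) - 151)² = (1*(37 + 1) - 151)² = (1*38 - 151)² = (38 - 151)² = (-113)² = 12769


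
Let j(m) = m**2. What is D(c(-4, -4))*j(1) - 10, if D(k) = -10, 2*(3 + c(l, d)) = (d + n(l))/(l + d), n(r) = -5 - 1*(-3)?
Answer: -20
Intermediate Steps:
n(r) = -2 (n(r) = -5 + 3 = -2)
c(l, d) = -3 + (-2 + d)/(2*(d + l)) (c(l, d) = -3 + ((d - 2)/(l + d))/2 = -3 + ((-2 + d)/(d + l))/2 = -3 + (-2 + d)/(2*(d + l)))
D(c(-4, -4))*j(1) - 10 = -10*1**2 - 10 = -10*1 - 10 = -10 - 10 = -20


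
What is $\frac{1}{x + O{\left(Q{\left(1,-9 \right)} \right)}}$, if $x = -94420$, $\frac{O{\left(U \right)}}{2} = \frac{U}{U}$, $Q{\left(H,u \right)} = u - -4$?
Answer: $- \frac{1}{94418} \approx -1.0591 \cdot 10^{-5}$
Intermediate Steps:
$Q{\left(H,u \right)} = 4 + u$ ($Q{\left(H,u \right)} = u + 4 = 4 + u$)
$O{\left(U \right)} = 2$ ($O{\left(U \right)} = 2 \frac{U}{U} = 2 \cdot 1 = 2$)
$\frac{1}{x + O{\left(Q{\left(1,-9 \right)} \right)}} = \frac{1}{-94420 + 2} = \frac{1}{-94418} = - \frac{1}{94418}$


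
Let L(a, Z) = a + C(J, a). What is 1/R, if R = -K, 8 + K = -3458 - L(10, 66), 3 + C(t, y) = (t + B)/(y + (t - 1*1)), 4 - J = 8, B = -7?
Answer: 5/17354 ≈ 0.00028812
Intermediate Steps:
J = -4 (J = 4 - 1*8 = 4 - 8 = -4)
C(t, y) = -3 + (-7 + t)/(-1 + t + y) (C(t, y) = -3 + (t - 7)/(y + (t - 1*1)) = -3 + (-7 + t)/(y + (t - 1)) = -3 + (-7 + t)/(y + (-1 + t)) = -3 + (-7 + t)/(-1 + t + y))
L(a, Z) = a + (4 - 3*a)/(-5 + a) (L(a, Z) = a + (-4 - 3*a - 2*(-4))/(-1 - 4 + a) = a + (-4 - 3*a + 8)/(-5 + a) = a + (4 - 3*a)/(-5 + a))
K = -17354/5 (K = -8 + (-3458 - (4 + 10**2 - 8*10)/(-5 + 10)) = -8 + (-3458 - (4 + 100 - 80)/5) = -8 + (-3458 - 24/5) = -8 - 17314/5 = -17354/5 ≈ -3470.8)
R = 17354/5 (R = -1*(-17354/5) = 17354/5 ≈ 3470.8)
1/R = 1/(17354/5) = 5/17354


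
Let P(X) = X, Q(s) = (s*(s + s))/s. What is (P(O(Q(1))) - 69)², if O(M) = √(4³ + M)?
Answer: (69 - √66)² ≈ 3705.9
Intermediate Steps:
Q(s) = 2*s (Q(s) = (s*(2*s))/s = (2*s²)/s = 2*s)
O(M) = √(64 + M)
(P(O(Q(1))) - 69)² = (√(64 + 2*1) - 69)² = (√(64 + 2) - 69)² = (√66 - 69)² = (-69 + √66)²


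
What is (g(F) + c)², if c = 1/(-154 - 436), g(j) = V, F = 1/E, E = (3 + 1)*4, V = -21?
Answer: 153536881/348100 ≈ 441.07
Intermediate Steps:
E = 16 (E = 4*4 = 16)
F = 1/16 ≈ 0.062500
g(j) = -21
c = -1/590 (c = 1/(-590) = -1/590 ≈ -0.0016949)
(g(F) + c)² = (-21 - 1/590)² = (-12391/590)² = 153536881/348100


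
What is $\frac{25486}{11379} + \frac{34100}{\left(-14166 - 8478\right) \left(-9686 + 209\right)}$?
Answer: $\frac{455800996439}{203491783521} \approx 2.2399$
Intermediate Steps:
$\frac{25486}{11379} + \frac{34100}{\left(-14166 - 8478\right) \left(-9686 + 209\right)} = 25486 \cdot \frac{1}{11379} + \frac{34100}{\left(-22644\right) \left(-9477\right)} = \frac{25486}{11379} + \frac{34100}{214597188} = \frac{25486}{11379} + 34100 \cdot \frac{1}{214597188} = \frac{25486}{11379} + \frac{8525}{53649297} = \frac{455800996439}{203491783521}$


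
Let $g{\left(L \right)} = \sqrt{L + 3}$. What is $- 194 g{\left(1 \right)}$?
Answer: $-388$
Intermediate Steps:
$g{\left(L \right)} = \sqrt{3 + L}$
$- 194 g{\left(1 \right)} = - 194 \sqrt{3 + 1} = - 194 \sqrt{4} = \left(-194\right) 2 = -388$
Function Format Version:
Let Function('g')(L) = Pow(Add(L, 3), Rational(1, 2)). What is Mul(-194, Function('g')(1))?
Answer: -388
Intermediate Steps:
Function('g')(L) = Pow(Add(3, L), Rational(1, 2))
Mul(-194, Function('g')(1)) = Mul(-194, Pow(Add(3, 1), Rational(1, 2))) = Mul(-194, Pow(4, Rational(1, 2))) = Mul(-194, 2) = -388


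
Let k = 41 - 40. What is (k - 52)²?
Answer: 2601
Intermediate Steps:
k = 1
(k - 52)² = (1 - 52)² = (-51)² = 2601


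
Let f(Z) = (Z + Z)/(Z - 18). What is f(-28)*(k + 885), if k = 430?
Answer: 36820/23 ≈ 1600.9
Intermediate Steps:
f(Z) = 2*Z/(-18 + Z) (f(Z) = (2*Z)/(-18 + Z) = 2*Z/(-18 + Z))
f(-28)*(k + 885) = (2*(-28)/(-18 - 28))*(430 + 885) = (2*(-28)/(-46))*1315 = (2*(-28)*(-1/46))*1315 = (28/23)*1315 = 36820/23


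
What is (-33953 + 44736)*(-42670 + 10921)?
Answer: -342349467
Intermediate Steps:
(-33953 + 44736)*(-42670 + 10921) = 10783*(-31749) = -342349467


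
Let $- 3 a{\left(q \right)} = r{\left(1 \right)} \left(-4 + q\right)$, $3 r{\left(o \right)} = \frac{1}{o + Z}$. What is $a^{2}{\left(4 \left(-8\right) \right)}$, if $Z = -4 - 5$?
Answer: $\frac{1}{4} \approx 0.25$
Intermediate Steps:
$Z = -9$ ($Z = -4 - 5 = -9$)
$r{\left(o \right)} = \frac{1}{3 \left(-9 + o\right)}$ ($r{\left(o \right)} = \frac{1}{3 \left(o - 9\right)} = \frac{1}{3 \left(-9 + o\right)}$)
$a{\left(q \right)} = - \frac{1}{18} + \frac{q}{72}$ ($a{\left(q \right)} = - \frac{\frac{1}{3 \left(-9 + 1\right)} \left(-4 + q\right)}{3} = - \frac{\frac{1}{3 \left(-8\right)} \left(-4 + q\right)}{3} = - \frac{\frac{1}{3} \left(- \frac{1}{8}\right) \left(-4 + q\right)}{3} = - \frac{\left(- \frac{1}{24}\right) \left(-4 + q\right)}{3} = - \frac{\frac{1}{6} - \frac{q}{24}}{3} = - \frac{1}{18} + \frac{q}{72}$)
$a^{2}{\left(4 \left(-8\right) \right)} = \left(- \frac{1}{18} + \frac{4 \left(-8\right)}{72}\right)^{2} = \left(- \frac{1}{18} + \frac{1}{72} \left(-32\right)\right)^{2} = \left(- \frac{1}{18} - \frac{4}{9}\right)^{2} = \left(- \frac{1}{2}\right)^{2} = \frac{1}{4}$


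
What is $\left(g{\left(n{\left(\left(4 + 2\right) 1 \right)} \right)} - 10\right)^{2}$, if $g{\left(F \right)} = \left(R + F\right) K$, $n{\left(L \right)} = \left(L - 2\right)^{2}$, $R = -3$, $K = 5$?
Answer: $3025$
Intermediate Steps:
$n{\left(L \right)} = \left(-2 + L\right)^{2}$
$g{\left(F \right)} = -15 + 5 F$ ($g{\left(F \right)} = \left(-3 + F\right) 5 = -15 + 5 F$)
$\left(g{\left(n{\left(\left(4 + 2\right) 1 \right)} \right)} - 10\right)^{2} = \left(\left(-15 + 5 \left(-2 + \left(4 + 2\right) 1\right)^{2}\right) - 10\right)^{2} = \left(\left(-15 + 5 \left(-2 + 6 \cdot 1\right)^{2}\right) - 10\right)^{2} = \left(\left(-15 + 5 \left(-2 + 6\right)^{2}\right) - 10\right)^{2} = \left(\left(-15 + 5 \cdot 4^{2}\right) - 10\right)^{2} = \left(\left(-15 + 5 \cdot 16\right) - 10\right)^{2} = \left(\left(-15 + 80\right) - 10\right)^{2} = \left(65 - 10\right)^{2} = 55^{2} = 3025$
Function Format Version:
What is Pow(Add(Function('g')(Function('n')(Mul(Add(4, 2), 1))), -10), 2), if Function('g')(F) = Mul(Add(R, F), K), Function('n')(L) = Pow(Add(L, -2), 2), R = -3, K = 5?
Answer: 3025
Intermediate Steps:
Function('n')(L) = Pow(Add(-2, L), 2)
Function('g')(F) = Add(-15, Mul(5, F)) (Function('g')(F) = Mul(Add(-3, F), 5) = Add(-15, Mul(5, F)))
Pow(Add(Function('g')(Function('n')(Mul(Add(4, 2), 1))), -10), 2) = Pow(Add(Add(-15, Mul(5, Pow(Add(-2, Mul(Add(4, 2), 1)), 2))), -10), 2) = Pow(Add(Add(-15, Mul(5, Pow(Add(-2, Mul(6, 1)), 2))), -10), 2) = Pow(Add(Add(-15, Mul(5, Pow(Add(-2, 6), 2))), -10), 2) = Pow(Add(Add(-15, Mul(5, Pow(4, 2))), -10), 2) = Pow(Add(Add(-15, Mul(5, 16)), -10), 2) = Pow(Add(Add(-15, 80), -10), 2) = Pow(Add(65, -10), 2) = Pow(55, 2) = 3025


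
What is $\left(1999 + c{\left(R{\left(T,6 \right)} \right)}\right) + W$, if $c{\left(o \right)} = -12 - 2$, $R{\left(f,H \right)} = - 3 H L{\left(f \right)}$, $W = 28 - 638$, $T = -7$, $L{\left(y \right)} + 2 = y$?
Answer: $1375$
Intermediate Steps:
$L{\left(y \right)} = -2 + y$
$W = -610$ ($W = 28 - 638 = -610$)
$R{\left(f,H \right)} = - 3 H \left(-2 + f\right)$
$c{\left(o \right)} = -14$ ($c{\left(o \right)} = -12 - 2 = -14$)
$\left(1999 + c{\left(R{\left(T,6 \right)} \right)}\right) + W = \left(1999 - 14\right) - 610 = 1985 - 610 = 1375$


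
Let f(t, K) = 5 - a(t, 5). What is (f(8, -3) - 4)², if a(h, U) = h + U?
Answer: 144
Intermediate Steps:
a(h, U) = U + h
f(t, K) = -t (f(t, K) = 5 - (5 + t) = 5 + (-5 - t) = -t)
(f(8, -3) - 4)² = (-1*8 - 4)² = (-8 - 4)² = (-12)² = 144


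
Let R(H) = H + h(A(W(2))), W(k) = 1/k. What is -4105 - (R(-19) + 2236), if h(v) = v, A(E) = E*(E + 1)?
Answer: -25291/4 ≈ -6322.8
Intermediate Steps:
A(E) = E*(1 + E)
R(H) = 3/4 + H (R(H) = H + (1 + 1/2)/2 = H + (1/2)*(3/2) = H + 3/4 = 3/4 + H)
-4105 - (R(-19) + 2236) = -4105 - ((3/4 - 19) + 2236) = -4105 - (-73/4 + 2236) = -4105 - 1*8871/4 = -4105 - 8871/4 = -25291/4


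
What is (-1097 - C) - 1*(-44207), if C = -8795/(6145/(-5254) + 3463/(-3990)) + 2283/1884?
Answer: 65034839772493/1676491216 ≈ 38792.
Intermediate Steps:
C = 7238696549267/1676491216 (C = -8795/(6145*(-1/5254) + 3463*(-1/3990)) + 2283*(1/1884) = -8795/(-6145/5254 - 3463/3990) + 761/628 = -8795/(-10678288/5240865) + 761/628 = -8795*(-5240865/10678288) + 761/628 = 46093407675/10678288 + 761/628 = 7238696549267/1676491216 ≈ 4317.8)
(-1097 - C) - 1*(-44207) = (-1097 - 1*7238696549267/1676491216) - 1*(-44207) = (-1097 - 7238696549267/1676491216) + 44207 = -9077807413219/1676491216 + 44207 = 65034839772493/1676491216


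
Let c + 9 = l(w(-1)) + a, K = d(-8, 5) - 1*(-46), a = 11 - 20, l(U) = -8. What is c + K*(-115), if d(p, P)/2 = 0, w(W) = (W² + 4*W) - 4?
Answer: -5316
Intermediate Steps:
w(W) = -4 + W² + 4*W
d(p, P) = 0 (d(p, P) = 2*0 = 0)
a = -9
K = 46 (K = 0 - 1*(-46) = 0 + 46 = 46)
c = -26 (c = -9 + (-8 - 9) = -9 - 17 = -26)
c + K*(-115) = -26 + 46*(-115) = -26 - 5290 = -5316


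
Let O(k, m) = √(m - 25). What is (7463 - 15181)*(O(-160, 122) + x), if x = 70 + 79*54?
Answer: -33465248 - 7718*√97 ≈ -3.3541e+7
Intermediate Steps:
x = 4336 (x = 70 + 4266 = 4336)
O(k, m) = √(-25 + m)
(7463 - 15181)*(O(-160, 122) + x) = (7463 - 15181)*(√(-25 + 122) + 4336) = -7718*(√97 + 4336) = -7718*(4336 + √97) = -33465248 - 7718*√97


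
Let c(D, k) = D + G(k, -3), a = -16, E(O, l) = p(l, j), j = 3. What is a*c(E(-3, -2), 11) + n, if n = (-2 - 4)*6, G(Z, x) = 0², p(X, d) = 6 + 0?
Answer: -132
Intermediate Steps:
p(X, d) = 6
G(Z, x) = 0
E(O, l) = 6
n = -36 (n = -6*6 = -36)
c(D, k) = D (c(D, k) = D + 0 = D)
a*c(E(-3, -2), 11) + n = -16*6 - 36 = -96 - 36 = -132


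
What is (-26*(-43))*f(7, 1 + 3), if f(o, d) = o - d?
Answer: 3354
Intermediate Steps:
(-26*(-43))*f(7, 1 + 3) = (-26*(-43))*(7 - (1 + 3)) = 1118*(7 - 1*4) = 1118*(7 - 4) = 1118*3 = 3354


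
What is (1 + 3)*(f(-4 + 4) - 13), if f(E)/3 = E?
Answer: -52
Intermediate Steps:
f(E) = 3*E
(1 + 3)*(f(-4 + 4) - 13) = (1 + 3)*(3*(-4 + 4) - 13) = 4*(3*0 - 13) = 4*(0 - 13) = 4*(-13) = -52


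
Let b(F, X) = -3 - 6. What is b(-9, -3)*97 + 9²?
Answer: -792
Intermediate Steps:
b(F, X) = -9
b(-9, -3)*97 + 9² = -9*97 + 9² = -873 + 81 = -792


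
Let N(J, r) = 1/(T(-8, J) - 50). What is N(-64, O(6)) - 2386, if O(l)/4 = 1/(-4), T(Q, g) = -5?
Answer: -131231/55 ≈ -2386.0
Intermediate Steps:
O(l) = -1 (O(l) = 4/(-4) = 4*(-1/4) = -1)
N(J, r) = -1/55 (N(J, r) = 1/(-5 - 50) = 1/(-55) = -1/55)
N(-64, O(6)) - 2386 = -1/55 - 2386 = -131231/55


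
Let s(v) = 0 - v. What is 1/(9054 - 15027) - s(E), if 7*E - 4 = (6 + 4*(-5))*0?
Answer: 23885/41811 ≈ 0.57126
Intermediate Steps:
E = 4/7 (E = 4/7 + ((6 + 4*(-5))*0)/7 = 4/7 + ((6 - 20)*0)/7 = 4/7 + (-14*0)/7 = 4/7 + (⅐)*0 = 4/7 + 0 = 4/7 ≈ 0.57143)
s(v) = -v
1/(9054 - 15027) - s(E) = 1/(9054 - 15027) - (-1)*4/7 = 1/(-5973) - 1*(-4/7) = -1/5973 + 4/7 = 23885/41811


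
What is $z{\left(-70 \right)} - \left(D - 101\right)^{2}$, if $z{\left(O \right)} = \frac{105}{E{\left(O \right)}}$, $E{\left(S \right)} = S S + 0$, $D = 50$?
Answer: $- \frac{364137}{140} \approx -2601.0$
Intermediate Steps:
$E{\left(S \right)} = S^{2}$ ($E{\left(S \right)} = S^{2} + 0 = S^{2}$)
$z{\left(O \right)} = \frac{105}{O^{2}}$
$z{\left(-70 \right)} - \left(D - 101\right)^{2} = \frac{105}{4900} - \left(50 - 101\right)^{2} = 105 \cdot \frac{1}{4900} - \left(-51\right)^{2} = \frac{3}{140} - 2601 = - \frac{364137}{140}$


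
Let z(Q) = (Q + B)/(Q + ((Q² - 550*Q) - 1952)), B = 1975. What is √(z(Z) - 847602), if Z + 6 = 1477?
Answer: I*√388658482486639985/677155 ≈ 920.65*I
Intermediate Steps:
Z = 1471 (Z = -6 + 1477 = 1471)
z(Q) = (1975 + Q)/(-1952 + Q² - 549*Q) (z(Q) = (Q + 1975)/(Q + ((Q² - 550*Q) - 1952)) = (1975 + Q)/(Q + (-1952 + Q² - 550*Q)) = (1975 + Q)/(-1952 + Q² - 549*Q))
√(z(Z) - 847602) = √((1975 + 1471)/(-1952 + 1471² - 549*1471) - 847602) = √(3446/(-1952 + 2163841 - 807579) - 847602) = √(3446/1354310 - 847602) = √((1/1354310)*3446 - 847602) = √(1723/677155 - 847602) = √(-573957930587/677155) = I*√388658482486639985/677155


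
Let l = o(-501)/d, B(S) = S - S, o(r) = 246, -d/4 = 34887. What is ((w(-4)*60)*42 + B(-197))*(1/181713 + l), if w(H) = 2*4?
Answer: -3564948000/100625737 ≈ -35.428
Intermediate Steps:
d = -139548 (d = -4*34887 = -139548)
w(H) = 8
B(S) = 0
l = -41/23258 (l = 246/(-139548) = 246*(-1/139548) = -41/23258 ≈ -0.0017628)
((w(-4)*60)*42 + B(-197))*(1/181713 + l) = ((8*60)*42 + 0)*(1/181713 - 41/23258) = (480*42 + 0)*(1/181713 - 41/23258) = (20160 + 0)*(-7426975/4226280954) = 20160*(-7426975/4226280954) = -3564948000/100625737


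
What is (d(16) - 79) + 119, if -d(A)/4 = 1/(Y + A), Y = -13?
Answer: 116/3 ≈ 38.667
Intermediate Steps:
d(A) = -4/(-13 + A)
(d(16) - 79) + 119 = (-4/(-13 + 16) - 79) + 119 = (-4/3 - 79) + 119 = -241/3 + 119 = 116/3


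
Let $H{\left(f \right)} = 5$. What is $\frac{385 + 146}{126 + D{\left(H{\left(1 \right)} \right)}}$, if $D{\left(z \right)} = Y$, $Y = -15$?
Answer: $\frac{177}{37} \approx 4.7838$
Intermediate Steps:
$D{\left(z \right)} = -15$
$\frac{385 + 146}{126 + D{\left(H{\left(1 \right)} \right)}} = \frac{385 + 146}{126 - 15} = \frac{531}{111} = 531 \cdot \frac{1}{111} = \frac{177}{37}$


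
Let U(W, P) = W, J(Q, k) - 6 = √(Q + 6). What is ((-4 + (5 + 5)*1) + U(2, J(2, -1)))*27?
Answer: 216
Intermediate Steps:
J(Q, k) = 6 + √(6 + Q) (J(Q, k) = 6 + √(Q + 6) = 6 + √(6 + Q))
((-4 + (5 + 5)*1) + U(2, J(2, -1)))*27 = ((-4 + (5 + 5)*1) + 2)*27 = ((-4 + 10*1) + 2)*27 = ((-4 + 10) + 2)*27 = (6 + 2)*27 = 8*27 = 216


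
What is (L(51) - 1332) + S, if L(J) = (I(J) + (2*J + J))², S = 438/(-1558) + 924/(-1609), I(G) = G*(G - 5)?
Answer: 7825882332792/1253411 ≈ 6.2437e+6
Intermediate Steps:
I(G) = G*(-5 + G)
S = -1072167/1253411 (S = 438*(-1/1558) + 924*(-1/1609) = -219/779 - 924/1609 = -1072167/1253411 ≈ -0.85540)
L(J) = (3*J + J*(-5 + J))² (L(J) = (J*(-5 + J) + (2*J + J))² = (J*(-5 + J) + 3*J)² = (3*J + J*(-5 + J))²)
(L(51) - 1332) + S = (51²*(-2 + 51)² - 1332) - 1072167/1253411 = (2601*49² - 1332) - 1072167/1253411 = (2601*2401 - 1332) - 1072167/1253411 = (6245001 - 1332) - 1072167/1253411 = 6243669 - 1072167/1253411 = 7825882332792/1253411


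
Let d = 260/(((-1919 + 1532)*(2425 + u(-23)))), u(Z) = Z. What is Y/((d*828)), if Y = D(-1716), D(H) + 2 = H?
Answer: 44361337/5980 ≈ 7418.3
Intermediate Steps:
D(H) = -2 + H
Y = -1718 (Y = -2 - 1716 = -1718)
d = -130/464787 (d = 260/(((-1919 + 1532)*(2425 - 23))) = 260/((-387*2402)) = 260/(-929574) = 260*(-1/929574) = -130/464787 ≈ -0.00027970)
Y/((d*828)) = -1718/((-130/464787*828)) = -1718/(-11960/51643) = -1718*(-51643/11960) = 44361337/5980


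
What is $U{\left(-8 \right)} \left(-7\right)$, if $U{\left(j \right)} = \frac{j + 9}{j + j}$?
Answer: $\frac{7}{16} \approx 0.4375$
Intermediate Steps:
$U{\left(j \right)} = \frac{9 + j}{2 j}$
$U{\left(-8 \right)} \left(-7\right) = \frac{9 - 8}{2 \left(-8\right)} \left(-7\right) = \frac{1}{2} \left(- \frac{1}{8}\right) 1 \left(-7\right) = \left(- \frac{1}{16}\right) \left(-7\right) = \frac{7}{16}$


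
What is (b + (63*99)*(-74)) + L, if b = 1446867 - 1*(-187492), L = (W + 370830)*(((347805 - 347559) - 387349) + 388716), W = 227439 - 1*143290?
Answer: 735053948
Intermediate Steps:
W = 84149 (W = 227439 - 143290 = 84149)
L = 733881127 (L = (84149 + 370830)*(((347805 - 347559) - 387349) + 388716) = 454979*((246 - 387349) + 388716) = 454979*(-387103 + 388716) = 454979*1613 = 733881127)
b = 1634359 (b = 1446867 + 187492 = 1634359)
(b + (63*99)*(-74)) + L = (1634359 + (63*99)*(-74)) + 733881127 = (1634359 + 6237*(-74)) + 733881127 = (1634359 - 461538) + 733881127 = 1172821 + 733881127 = 735053948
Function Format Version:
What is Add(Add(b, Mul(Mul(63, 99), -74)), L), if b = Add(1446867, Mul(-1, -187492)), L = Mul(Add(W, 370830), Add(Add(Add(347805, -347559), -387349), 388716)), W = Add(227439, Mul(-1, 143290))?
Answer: 735053948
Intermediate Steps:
W = 84149 (W = Add(227439, -143290) = 84149)
L = 733881127 (L = Mul(Add(84149, 370830), Add(Add(Add(347805, -347559), -387349), 388716)) = Mul(454979, Add(Add(246, -387349), 388716)) = Mul(454979, Add(-387103, 388716)) = Mul(454979, 1613) = 733881127)
b = 1634359 (b = Add(1446867, 187492) = 1634359)
Add(Add(b, Mul(Mul(63, 99), -74)), L) = Add(Add(1634359, Mul(Mul(63, 99), -74)), 733881127) = Add(Add(1634359, Mul(6237, -74)), 733881127) = Add(Add(1634359, -461538), 733881127) = Add(1172821, 733881127) = 735053948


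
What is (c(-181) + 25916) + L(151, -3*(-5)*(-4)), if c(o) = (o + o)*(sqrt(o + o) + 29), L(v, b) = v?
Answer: 15569 - 362*I*sqrt(362) ≈ 15569.0 - 6887.5*I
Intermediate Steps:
c(o) = 2*o*(29 + sqrt(2)*sqrt(o)) (c(o) = (2*o)*(sqrt(2*o) + 29) = (2*o)*(sqrt(2)*sqrt(o) + 29) = (2*o)*(29 + sqrt(2)*sqrt(o)) = 2*o*(29 + sqrt(2)*sqrt(o)))
(c(-181) + 25916) + L(151, -3*(-5)*(-4)) = ((58*(-181) + 2*sqrt(2)*(-181)**(3/2)) + 25916) + 151 = ((-10498 + 2*sqrt(2)*(-181*I*sqrt(181))) + 25916) + 151 = ((-10498 - 362*I*sqrt(362)) + 25916) + 151 = (15418 - 362*I*sqrt(362)) + 151 = 15569 - 362*I*sqrt(362)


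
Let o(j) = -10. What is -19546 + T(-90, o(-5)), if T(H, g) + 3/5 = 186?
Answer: -96803/5 ≈ -19361.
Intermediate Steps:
T(H, g) = 927/5 (T(H, g) = -⅗ + 186 = 927/5)
-19546 + T(-90, o(-5)) = -19546 + 927/5 = -96803/5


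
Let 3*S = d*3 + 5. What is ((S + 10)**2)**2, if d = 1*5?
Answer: 6250000/81 ≈ 77161.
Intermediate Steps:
d = 5
S = 20/3 (S = (5*3 + 5)/3 = (15 + 5)/3 = (1/3)*20 = 20/3 ≈ 6.6667)
((S + 10)**2)**2 = ((20/3 + 10)**2)**2 = ((50/3)**2)**2 = (2500/9)**2 = 6250000/81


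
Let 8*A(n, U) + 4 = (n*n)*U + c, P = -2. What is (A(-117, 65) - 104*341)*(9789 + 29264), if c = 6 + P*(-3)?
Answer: 23669281293/8 ≈ 2.9587e+9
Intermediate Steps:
c = 12 (c = 6 - 2*(-3) = 6 + 6 = 12)
A(n, U) = 1 + U*n²/8 (A(n, U) = -½ + ((n*n)*U + 12)/8 = -½ + (n²*U + 12)/8 = -½ + (U*n² + 12)/8 = -½ + (12 + U*n²)/8 = -½ + (3/2 + U*n²/8) = 1 + U*n²/8)
(A(-117, 65) - 104*341)*(9789 + 29264) = ((1 + (⅛)*65*(-117)²) - 104*341)*(9789 + 29264) = ((1 + (⅛)*65*13689) - 35464)*39053 = ((1 + 889785/8) - 35464)*39053 = (889793/8 - 35464)*39053 = (606081/8)*39053 = 23669281293/8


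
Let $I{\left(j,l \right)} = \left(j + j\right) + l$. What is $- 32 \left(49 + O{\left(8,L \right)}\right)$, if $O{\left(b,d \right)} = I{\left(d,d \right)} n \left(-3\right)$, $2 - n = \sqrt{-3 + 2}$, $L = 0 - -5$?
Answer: $1312 - 1440 i \approx 1312.0 - 1440.0 i$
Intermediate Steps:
$L = 5$ ($L = 0 + 5 = 5$)
$I{\left(j,l \right)} = l + 2 j$ ($I{\left(j,l \right)} = 2 j + l = l + 2 j$)
$n = 2 - i$ ($n = 2 - \sqrt{-3 + 2} = 2 - \sqrt{-1} = 2 - i \approx 2.0 - 1.0 i$)
$O{\left(b,d \right)} = - 9 d \left(2 - i\right)$ ($O{\left(b,d \right)} = \left(d + 2 d\right) \left(2 - i\right) \left(-3\right) = 3 d \left(2 - i\right) \left(-3\right) = - 9 d \left(2 - i\right)$)
$- 32 \left(49 + O{\left(8,L \right)}\right) = - 32 \left(49 + 9 \cdot 5 \left(-2 + i\right)\right) = - 32 \left(49 - \left(90 - 45 i\right)\right) = - 32 \left(-41 + 45 i\right) = 1312 - 1440 i$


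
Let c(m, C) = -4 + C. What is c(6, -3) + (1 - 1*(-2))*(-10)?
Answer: -37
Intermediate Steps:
c(6, -3) + (1 - 1*(-2))*(-10) = (-4 - 3) + (1 - 1*(-2))*(-10) = -7 + (1 + 2)*(-10) = -7 + 3*(-10) = -7 - 30 = -37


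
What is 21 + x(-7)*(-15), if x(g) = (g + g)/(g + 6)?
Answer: -189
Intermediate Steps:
x(g) = 2*g/(6 + g) (x(g) = (2*g)/(6 + g) = 2*g/(6 + g))
21 + x(-7)*(-15) = 21 + (2*(-7)/(6 - 7))*(-15) = 21 + (2*(-7)/(-1))*(-15) = 21 + (2*(-7)*(-1))*(-15) = 21 + 14*(-15) = 21 - 210 = -189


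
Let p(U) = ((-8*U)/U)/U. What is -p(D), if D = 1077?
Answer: 8/1077 ≈ 0.0074280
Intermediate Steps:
p(U) = -8/U
-p(D) = -(-8)/1077 = -1*(-8/1077) = 8/1077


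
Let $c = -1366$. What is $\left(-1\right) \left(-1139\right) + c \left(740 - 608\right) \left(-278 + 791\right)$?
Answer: $-92498917$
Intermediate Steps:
$\left(-1\right) \left(-1139\right) + c \left(740 - 608\right) \left(-278 + 791\right) = \left(-1\right) \left(-1139\right) - 1366 \left(740 - 608\right) \left(-278 + 791\right) = 1139 - 1366 \cdot 132 \cdot 513 = 1139 - 92500056 = -92498917$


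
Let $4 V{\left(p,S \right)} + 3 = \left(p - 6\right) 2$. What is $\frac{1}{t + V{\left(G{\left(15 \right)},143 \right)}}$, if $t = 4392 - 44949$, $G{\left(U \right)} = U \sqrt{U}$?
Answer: $- \frac{24036}{974917687} - \frac{40 \sqrt{15}}{8774259183} \approx -2.4672 \cdot 10^{-5}$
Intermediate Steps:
$G{\left(U \right)} = U^{\frac{3}{2}}$
$V{\left(p,S \right)} = - \frac{15}{4} + \frac{p}{2}$ ($V{\left(p,S \right)} = - \frac{3}{4} + \frac{\left(p - 6\right) 2}{4} = - \frac{3}{4} + \frac{\left(-6 + p\right) 2}{4} = - \frac{3}{4} + \frac{-12 + 2 p}{4} = - \frac{3}{4} + \left(-3 + \frac{p}{2}\right) = - \frac{15}{4} + \frac{p}{2}$)
$t = -40557$ ($t = 4392 - 44949 = -40557$)
$\frac{1}{t + V{\left(G{\left(15 \right)},143 \right)}} = \frac{1}{-40557 - \left(\frac{15}{4} - \frac{15^{\frac{3}{2}}}{2}\right)} = \frac{1}{-40557 - \left(\frac{15}{4} - \frac{15 \sqrt{15}}{2}\right)} = \frac{1}{- \frac{162243}{4} + \frac{15 \sqrt{15}}{2}}$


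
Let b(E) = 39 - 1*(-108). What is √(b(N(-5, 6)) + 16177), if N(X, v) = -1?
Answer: 2*√4081 ≈ 127.77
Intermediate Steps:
b(E) = 147 (b(E) = 39 + 108 = 147)
√(b(N(-5, 6)) + 16177) = √(147 + 16177) = √16324 = 2*√4081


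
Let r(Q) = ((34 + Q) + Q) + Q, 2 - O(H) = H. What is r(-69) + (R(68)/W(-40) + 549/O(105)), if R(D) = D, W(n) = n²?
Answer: -7345449/41200 ≈ -178.29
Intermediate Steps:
O(H) = 2 - H
r(Q) = 34 + 3*Q (r(Q) = (34 + 2*Q) + Q = 34 + 3*Q)
r(-69) + (R(68)/W(-40) + 549/O(105)) = (34 + 3*(-69)) + (68/((-40)²) + 549/(2 - 1*105)) = (34 - 207) + (68/1600 + 549/(2 - 105)) = -173 + (68*(1/1600) + 549/(-103)) = -173 + (17/400 + 549*(-1/103)) = -173 + (17/400 - 549/103) = -173 - 217849/41200 = -7345449/41200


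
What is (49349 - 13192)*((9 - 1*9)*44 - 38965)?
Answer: -1408857505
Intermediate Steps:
(49349 - 13192)*((9 - 1*9)*44 - 38965) = 36157*((9 - 9)*44 - 38965) = 36157*(0*44 - 38965) = 36157*(0 - 38965) = 36157*(-38965) = -1408857505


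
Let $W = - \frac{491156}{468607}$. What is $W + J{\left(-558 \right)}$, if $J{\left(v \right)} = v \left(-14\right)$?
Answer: $\frac{3660266728}{468607} \approx 7811.0$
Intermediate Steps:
$J{\left(v \right)} = - 14 v$
$W = - \frac{491156}{468607}$ ($W = \left(-491156\right) \frac{1}{468607} = - \frac{491156}{468607} \approx -1.0481$)
$W + J{\left(-558 \right)} = - \frac{491156}{468607} - -7812 = - \frac{491156}{468607} + 7812 = \frac{3660266728}{468607}$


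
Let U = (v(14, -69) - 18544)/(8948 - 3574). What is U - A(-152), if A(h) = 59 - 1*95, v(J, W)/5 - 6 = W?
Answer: 174605/5374 ≈ 32.491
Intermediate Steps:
v(J, W) = 30 + 5*W
A(h) = -36 (A(h) = 59 - 95 = -36)
U = -18859/5374 (U = ((30 + 5*(-69)) - 18544)/(8948 - 3574) = ((30 - 345) - 18544)/5374 = (-315 - 18544)*(1/5374) = -18859*1/5374 = -18859/5374 ≈ -3.5093)
U - A(-152) = -18859/5374 - 1*(-36) = -18859/5374 + 36 = 174605/5374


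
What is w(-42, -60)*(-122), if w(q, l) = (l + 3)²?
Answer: -396378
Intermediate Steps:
w(q, l) = (3 + l)²
w(-42, -60)*(-122) = (3 - 60)²*(-122) = (-57)²*(-122) = 3249*(-122) = -396378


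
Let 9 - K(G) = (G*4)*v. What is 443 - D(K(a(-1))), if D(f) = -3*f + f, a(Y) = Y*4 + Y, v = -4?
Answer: 301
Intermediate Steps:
a(Y) = 5*Y (a(Y) = 4*Y + Y = 5*Y)
K(G) = 9 + 16*G (K(G) = 9 - G*4*(-4) = 9 - 4*G*(-4) = 9 - (-16)*G = 9 + 16*G)
D(f) = -2*f
443 - D(K(a(-1))) = 443 - (-2)*(9 + 16*(5*(-1))) = 443 - (-2)*(9 + 16*(-5)) = 443 - (-2)*(9 - 80) = 443 - (-2)*(-71) = 443 - 1*142 = 443 - 142 = 301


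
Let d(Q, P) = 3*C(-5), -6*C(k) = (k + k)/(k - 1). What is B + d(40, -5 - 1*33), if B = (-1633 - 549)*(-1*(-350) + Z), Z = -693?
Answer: 4490551/6 ≈ 7.4843e+5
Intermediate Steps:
C(k) = -k/(3*(-1 + k)) (C(k) = -(k + k)/(6*(k - 1)) = -2*k/(6*(-1 + k)) = -k/(3*(-1 + k)))
d(Q, P) = -5/6 (d(Q, P) = 3*(-1*(-5)/(-3 + 3*(-5))) = 3*(-1*(-5)/(-3 - 15)) = 3*(-1*(-5)/(-18)) = 3*(-1*(-5)*(-1/18)) = 3*(-5/18) = -5/6)
B = 748426 (B = (-1633 - 549)*(-1*(-350) - 693) = -2182*(350 - 693) = -2182*(-343) = 748426)
B + d(40, -5 - 1*33) = 748426 - 5/6 = 4490551/6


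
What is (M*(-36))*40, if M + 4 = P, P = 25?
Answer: -30240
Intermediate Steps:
M = 21 (M = -4 + 25 = 21)
(M*(-36))*40 = (21*(-36))*40 = -756*40 = -30240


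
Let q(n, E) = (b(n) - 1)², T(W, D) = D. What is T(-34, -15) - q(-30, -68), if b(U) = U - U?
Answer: -16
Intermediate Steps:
b(U) = 0
q(n, E) = 1 (q(n, E) = (0 - 1)² = (-1)² = 1)
T(-34, -15) - q(-30, -68) = -15 - 1*1 = -15 - 1 = -16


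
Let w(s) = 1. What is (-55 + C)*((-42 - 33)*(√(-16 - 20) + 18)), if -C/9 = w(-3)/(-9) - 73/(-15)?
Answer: 132030 + 44010*I ≈ 1.3203e+5 + 44010.0*I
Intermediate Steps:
C = -214/5 (C = -9*(1/(-9) - 73/(-15)) = -9*(1*(-⅑) - 73*(-1/15)) = -9*(-⅑ + 73/15) = -9*214/45 = -214/5 ≈ -42.800)
(-55 + C)*((-42 - 33)*(√(-16 - 20) + 18)) = (-55 - 214/5)*((-42 - 33)*(√(-16 - 20) + 18)) = -(-7335)*(√(-36) + 18) = -(-7335)*(6*I + 18) = -(-7335)*(18 + 6*I) = -489*(-1350 - 450*I)/5 = 132030 + 44010*I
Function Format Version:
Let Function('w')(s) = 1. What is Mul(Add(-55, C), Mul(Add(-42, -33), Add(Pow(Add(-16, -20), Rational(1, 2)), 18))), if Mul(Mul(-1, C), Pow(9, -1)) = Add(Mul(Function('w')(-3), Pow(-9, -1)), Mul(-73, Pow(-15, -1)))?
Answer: Add(132030, Mul(44010, I)) ≈ Add(1.3203e+5, Mul(44010., I))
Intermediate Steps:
C = Rational(-214, 5) (C = Mul(-9, Add(Mul(1, Pow(-9, -1)), Mul(-73, Pow(-15, -1)))) = Mul(-9, Add(Mul(1, Rational(-1, 9)), Mul(-73, Rational(-1, 15)))) = Mul(-9, Add(Rational(-1, 9), Rational(73, 15))) = Mul(-9, Rational(214, 45)) = Rational(-214, 5) ≈ -42.800)
Mul(Add(-55, C), Mul(Add(-42, -33), Add(Pow(Add(-16, -20), Rational(1, 2)), 18))) = Mul(Add(-55, Rational(-214, 5)), Mul(Add(-42, -33), Add(Pow(Add(-16, -20), Rational(1, 2)), 18))) = Mul(Rational(-489, 5), Mul(-75, Add(Pow(-36, Rational(1, 2)), 18))) = Mul(Rational(-489, 5), Mul(-75, Add(Mul(6, I), 18))) = Mul(Rational(-489, 5), Mul(-75, Add(18, Mul(6, I)))) = Mul(Rational(-489, 5), Add(-1350, Mul(-450, I))) = Add(132030, Mul(44010, I))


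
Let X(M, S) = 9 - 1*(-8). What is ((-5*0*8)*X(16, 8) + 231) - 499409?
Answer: -499178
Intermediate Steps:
X(M, S) = 17 (X(M, S) = 9 + 8 = 17)
((-5*0*8)*X(16, 8) + 231) - 499409 = ((-5*0*8)*17 + 231) - 499409 = ((0*8)*17 + 231) - 499409 = (0*17 + 231) - 499409 = (0 + 231) - 499409 = 231 - 499409 = -499178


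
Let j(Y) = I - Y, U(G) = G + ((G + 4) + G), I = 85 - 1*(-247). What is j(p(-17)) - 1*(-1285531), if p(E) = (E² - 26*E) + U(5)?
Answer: 1285113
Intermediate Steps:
I = 332 (I = 85 + 247 = 332)
U(G) = 4 + 3*G (U(G) = G + ((4 + G) + G) = G + (4 + 2*G) = 4 + 3*G)
p(E) = 19 + E² - 26*E (p(E) = (E² - 26*E) + (4 + 3*5) = (E² - 26*E) + (4 + 15) = (E² - 26*E) + 19 = 19 + E² - 26*E)
j(Y) = 332 - Y
j(p(-17)) - 1*(-1285531) = (332 - (19 + (-17)² - 26*(-17))) - 1*(-1285531) = (332 - (19 + 289 + 442)) + 1285531 = (332 - 1*750) + 1285531 = (332 - 750) + 1285531 = -418 + 1285531 = 1285113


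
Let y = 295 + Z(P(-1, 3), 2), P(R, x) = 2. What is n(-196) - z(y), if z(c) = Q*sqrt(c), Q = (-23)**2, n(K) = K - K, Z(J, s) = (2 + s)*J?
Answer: -529*sqrt(303) ≈ -9208.3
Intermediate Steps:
Z(J, s) = J*(2 + s)
y = 303 (y = 295 + 2*(2 + 2) = 295 + 2*4 = 295 + 8 = 303)
n(K) = 0
Q = 529
z(c) = 529*sqrt(c)
n(-196) - z(y) = 0 - 529*sqrt(303) = -529*sqrt(303)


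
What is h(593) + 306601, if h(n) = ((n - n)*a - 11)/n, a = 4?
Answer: 181814382/593 ≈ 3.0660e+5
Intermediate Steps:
h(n) = -11/n (h(n) = ((n - n)*4 - 11)/n = (0*4 - 11)/n = (0 - 11)/n = -11/n)
h(593) + 306601 = -11/593 + 306601 = 181814382/593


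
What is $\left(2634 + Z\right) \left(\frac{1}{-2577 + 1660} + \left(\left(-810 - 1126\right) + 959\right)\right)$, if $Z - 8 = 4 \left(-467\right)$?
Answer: $- \frac{693434340}{917} \approx -7.562 \cdot 10^{5}$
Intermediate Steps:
$Z = -1860$ ($Z = 8 + 4 \left(-467\right) = 8 - 1868 = -1860$)
$\left(2634 + Z\right) \left(\frac{1}{-2577 + 1660} + \left(\left(-810 - 1126\right) + 959\right)\right) = \left(2634 - 1860\right) \left(\frac{1}{-2577 + 1660} + \left(\left(-810 - 1126\right) + 959\right)\right) = 774 \left(\frac{1}{-917} + \left(-1936 + 959\right)\right) = 774 \left(- \frac{1}{917} - 977\right) = 774 \left(- \frac{895910}{917}\right) = - \frac{693434340}{917}$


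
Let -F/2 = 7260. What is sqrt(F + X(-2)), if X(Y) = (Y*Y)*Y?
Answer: 8*I*sqrt(227) ≈ 120.53*I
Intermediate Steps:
F = -14520 (F = -2*7260 = -14520)
X(Y) = Y**3 (X(Y) = Y**2*Y = Y**3)
sqrt(F + X(-2)) = sqrt(-14520 + (-2)**3) = sqrt(-14520 - 8) = sqrt(-14528) = 8*I*sqrt(227)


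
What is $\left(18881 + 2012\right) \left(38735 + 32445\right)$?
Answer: $1487163740$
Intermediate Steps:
$\left(18881 + 2012\right) \left(38735 + 32445\right) = 20893 \cdot 71180 = 1487163740$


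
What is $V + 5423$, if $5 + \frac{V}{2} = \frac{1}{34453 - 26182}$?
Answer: $\frac{44770925}{8271} \approx 5413.0$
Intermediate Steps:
$V = - \frac{82708}{8271}$ ($V = -10 + \frac{2}{34453 - 26182} = -10 + \frac{2}{8271} = - \frac{82708}{8271} \approx -9.9998$)
$V + 5423 = - \frac{82708}{8271} + 5423 = \frac{44770925}{8271}$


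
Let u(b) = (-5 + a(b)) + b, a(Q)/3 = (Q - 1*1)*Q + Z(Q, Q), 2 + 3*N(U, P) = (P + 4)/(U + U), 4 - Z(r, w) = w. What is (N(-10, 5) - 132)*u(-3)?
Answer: -390481/60 ≈ -6508.0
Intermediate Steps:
Z(r, w) = 4 - w
N(U, P) = -⅔ + (4 + P)/(6*U) (N(U, P) = -⅔ + ((P + 4)/(U + U))/3 = -⅔ + ((4 + P)/((2*U)))/3 = -⅔ + ((4 + P)*(1/(2*U)))/3 = -⅔ + ((4 + P)/(2*U))/3 = -⅔ + (4 + P)/(6*U))
a(Q) = 12 - 3*Q + 3*Q*(-1 + Q) (a(Q) = 3*((Q - 1*1)*Q + (4 - Q)) = 3*((Q - 1)*Q + (4 - Q)) = 3*((-1 + Q)*Q + (4 - Q)) = 3*(Q*(-1 + Q) + (4 - Q)) = 3*(4 - Q + Q*(-1 + Q)) = 12 - 3*Q + 3*Q*(-1 + Q))
u(b) = 7 - 5*b + 3*b² (u(b) = (-5 + (12 - 6*b + 3*b²)) + b = (7 - 6*b + 3*b²) + b = 7 - 5*b + 3*b²)
(N(-10, 5) - 132)*u(-3) = ((⅙)*(4 + 5 - 4*(-10))/(-10) - 132)*(7 - 5*(-3) + 3*(-3)²) = ((⅙)*(-⅒)*(4 + 5 + 40) - 132)*(7 + 15 + 3*9) = ((⅙)*(-⅒)*49 - 132)*(7 + 15 + 27) = (-49/60 - 132)*49 = -7969/60*49 = -390481/60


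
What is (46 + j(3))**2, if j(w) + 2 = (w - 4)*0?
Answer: 1936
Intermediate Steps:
j(w) = -2 (j(w) = -2 + (w - 4)*0 = -2 + (-4 + w)*0 = -2 + 0 = -2)
(46 + j(3))**2 = (46 - 2)**2 = 44**2 = 1936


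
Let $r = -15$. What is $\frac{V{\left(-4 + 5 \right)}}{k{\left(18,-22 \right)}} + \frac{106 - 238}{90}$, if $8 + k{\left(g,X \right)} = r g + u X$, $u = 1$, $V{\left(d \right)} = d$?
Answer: $- \frac{147}{100} \approx -1.47$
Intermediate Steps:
$k{\left(g,X \right)} = -8 + X - 15 g$ ($k{\left(g,X \right)} = -8 + \left(- 15 g + 1 X\right) = -8 + \left(- 15 g + X\right) = -8 + \left(X - 15 g\right) = -8 + X - 15 g$)
$\frac{V{\left(-4 + 5 \right)}}{k{\left(18,-22 \right)}} + \frac{106 - 238}{90} = \frac{-4 + 5}{-8 - 22 - 270} + \frac{106 - 238}{90} = 1 \frac{1}{-8 - 22 - 270} + \left(106 - 238\right) \frac{1}{90} = 1 \frac{1}{-300} - \frac{22}{15} = 1 \left(- \frac{1}{300}\right) - \frac{22}{15} = - \frac{1}{300} - \frac{22}{15} = - \frac{147}{100}$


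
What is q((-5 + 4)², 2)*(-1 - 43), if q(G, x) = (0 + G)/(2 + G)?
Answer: -44/3 ≈ -14.667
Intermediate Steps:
q(G, x) = G/(2 + G)
q((-5 + 4)², 2)*(-1 - 43) = ((-5 + 4)²/(2 + (-5 + 4)²))*(-1 - 43) = ((-1)²/(2 + (-1)²))*(-44) = (1/(2 + 1))*(-44) = (1/3)*(-44) = (1*(⅓))*(-44) = (⅓)*(-44) = -44/3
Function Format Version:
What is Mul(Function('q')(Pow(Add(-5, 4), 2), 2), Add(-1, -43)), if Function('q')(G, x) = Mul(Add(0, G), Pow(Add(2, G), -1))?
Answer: Rational(-44, 3) ≈ -14.667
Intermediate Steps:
Function('q')(G, x) = Mul(G, Pow(Add(2, G), -1))
Mul(Function('q')(Pow(Add(-5, 4), 2), 2), Add(-1, -43)) = Mul(Mul(Pow(Add(-5, 4), 2), Pow(Add(2, Pow(Add(-5, 4), 2)), -1)), Add(-1, -43)) = Mul(Mul(Pow(-1, 2), Pow(Add(2, Pow(-1, 2)), -1)), -44) = Mul(Mul(1, Pow(Add(2, 1), -1)), -44) = Mul(Mul(1, Pow(3, -1)), -44) = Mul(Mul(1, Rational(1, 3)), -44) = Mul(Rational(1, 3), -44) = Rational(-44, 3)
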